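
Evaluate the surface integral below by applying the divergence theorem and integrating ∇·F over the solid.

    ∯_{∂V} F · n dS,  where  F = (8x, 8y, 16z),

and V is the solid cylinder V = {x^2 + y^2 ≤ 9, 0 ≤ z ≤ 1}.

By the divergence theorem,

    ∯_{∂V} F · n dS = ∭_V (∇ · F) dV.

Compute the divergence:
    ∇ · F = ∂F_x/∂x + ∂F_y/∂y + ∂F_z/∂z = 8 + 8 + 16 = 32.

In cylindrical coordinates, x = r cos(θ), y = r sin(θ), z = z, dV = r dr dθ dz, with 0 ≤ r ≤ 3, 0 ≤ θ ≤ 2π, 0 ≤ z ≤ 1.

The integrand, after substitution and multiplying by the volume element, becomes (32) · r, so

    ∭_V (∇·F) dV = ∫_0^{2π} ∫_0^{3} ∫_0^{1} (32) · r dz dr dθ.

Inner (z from 0 to 1): 32r.
Middle (r from 0 to 3): 144.
Outer (θ from 0 to 2π): 288π.

Therefore ∯_{∂V} F · n dS = 288π.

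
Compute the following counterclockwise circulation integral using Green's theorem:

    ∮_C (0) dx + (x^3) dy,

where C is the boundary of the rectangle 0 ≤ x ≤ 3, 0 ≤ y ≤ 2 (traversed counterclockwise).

Green's theorem converts the closed line integral into a double integral over the enclosed region D:

    ∮_C P dx + Q dy = ∬_D (∂Q/∂x - ∂P/∂y) dA.

Here P = 0, Q = x^3, so

    ∂Q/∂x = 3x^2,    ∂P/∂y = 0,
    ∂Q/∂x - ∂P/∂y = 3x^2.

D is the region 0 ≤ x ≤ 3, 0 ≤ y ≤ 2. Evaluating the double integral:

    ∬_D (3x^2) dA = ∫_0^{3} ∫_0^{2} (3x^2) dy dx.

Inner (y from 0 to 2): 6x^2.
Outer (x from 0 to 3): 54.

Therefore ∮_C P dx + Q dy = 54.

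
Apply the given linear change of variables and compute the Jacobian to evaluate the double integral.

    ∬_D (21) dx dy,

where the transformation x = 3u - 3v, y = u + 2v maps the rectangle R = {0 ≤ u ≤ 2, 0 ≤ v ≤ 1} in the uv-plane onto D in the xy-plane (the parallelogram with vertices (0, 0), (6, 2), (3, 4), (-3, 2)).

Compute the Jacobian determinant of (x, y) with respect to (u, v):

    ∂(x,y)/∂(u,v) = | 3  -3 | = (3)(2) - (-3)(1) = 9.
                   | 1  2 |

Its absolute value is |J| = 9 (the area scaling factor).

Substituting x = 3u - 3v, y = u + 2v into the integrand,

    21 → 21,

so the integral becomes

    ∬_R (21) · |J| du dv = ∫_0^2 ∫_0^1 (189) dv du.

Inner (v): 189.
Outer (u): 378.

Therefore ∬_D (21) dx dy = 378.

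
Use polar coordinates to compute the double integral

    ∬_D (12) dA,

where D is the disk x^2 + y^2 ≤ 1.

The region D is 0 ≤ r ≤ 1, 0 ≤ θ ≤ 2π in polar coordinates, where x = r cos(θ), y = r sin(θ), and dA = r dr dθ.

Under the substitution, the integrand becomes 12, so

    ∬_D (12) dA = ∫_{0}^{2π} ∫_{0}^{1} (12) · r dr dθ.

Inner integral (in r): ∫_{0}^{1} (12) · r dr = 6.

Outer integral (in θ): ∫_{0}^{2π} (6) dθ = 12π.

Therefore ∬_D (12) dA = 12π.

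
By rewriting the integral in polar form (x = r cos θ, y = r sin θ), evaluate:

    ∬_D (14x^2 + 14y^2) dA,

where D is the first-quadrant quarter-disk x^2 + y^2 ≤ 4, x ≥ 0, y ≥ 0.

The region D is 0 ≤ r ≤ 2, 0 ≤ θ ≤ π/2 in polar coordinates, where x = r cos(θ), y = r sin(θ), and dA = r dr dθ.

Under the substitution, the integrand becomes 14r^2, so

    ∬_D (14x^2 + 14y^2) dA = ∫_{0}^{π/2} ∫_{0}^{2} (14r^2) · r dr dθ.

Inner integral (in r): ∫_{0}^{2} (14r^2) · r dr = 56.

Outer integral (in θ): ∫_{0}^{π/2} (56) dθ = 28π.

Therefore ∬_D (14x^2 + 14y^2) dA = 28π.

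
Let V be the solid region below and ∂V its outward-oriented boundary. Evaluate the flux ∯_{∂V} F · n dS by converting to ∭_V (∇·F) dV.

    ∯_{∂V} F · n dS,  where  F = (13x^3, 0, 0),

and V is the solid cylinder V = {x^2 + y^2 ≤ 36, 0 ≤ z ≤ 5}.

By the divergence theorem,

    ∯_{∂V} F · n dS = ∭_V (∇ · F) dV.

Compute the divergence:
    ∇ · F = ∂F_x/∂x + ∂F_y/∂y + ∂F_z/∂z = 39x^2 + 0 + 0 = 39x^2.

In cylindrical coordinates, x = r cos(θ), y = r sin(θ), z = z, dV = r dr dθ dz, with 0 ≤ r ≤ 6, 0 ≤ θ ≤ 2π, 0 ≤ z ≤ 5.

The integrand, after substitution and multiplying by the volume element, becomes (39r^2cos(θ)^2) · r, so

    ∭_V (∇·F) dV = ∫_0^{2π} ∫_0^{6} ∫_0^{5} (39r^2cos(θ)^2) · r dz dr dθ.

Inner (z from 0 to 5): 195r^3cos(θ)^2.
Middle (r from 0 to 6): 63180cos(θ)^2.
Outer (θ from 0 to 2π): 63180π.

Therefore ∯_{∂V} F · n dS = 63180π.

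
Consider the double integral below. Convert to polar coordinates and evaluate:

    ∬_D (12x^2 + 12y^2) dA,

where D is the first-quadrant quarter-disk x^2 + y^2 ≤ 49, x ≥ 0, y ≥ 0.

The region D is 0 ≤ r ≤ 7, 0 ≤ θ ≤ π/2 in polar coordinates, where x = r cos(θ), y = r sin(θ), and dA = r dr dθ.

Under the substitution, the integrand becomes 12r^2, so

    ∬_D (12x^2 + 12y^2) dA = ∫_{0}^{π/2} ∫_{0}^{7} (12r^2) · r dr dθ.

Inner integral (in r): ∫_{0}^{7} (12r^2) · r dr = 7203.

Outer integral (in θ): ∫_{0}^{π/2} (7203) dθ = 7203π/2.

Therefore ∬_D (12x^2 + 12y^2) dA = 7203π/2.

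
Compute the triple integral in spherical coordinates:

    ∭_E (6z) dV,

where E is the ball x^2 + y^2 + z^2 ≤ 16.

In spherical coordinates, x = ρ sin(φ) cos(θ), y = ρ sin(φ) sin(θ), z = ρ cos(φ), and dV = ρ^2 sin(φ) dρ dφ dθ.

The integrand becomes 6ρ cos(φ), so

    ∭_E (6z) dV = ∫_{0}^{2π} ∫_{0}^{π} ∫_{0}^{4} (6ρ cos(φ)) · ρ^2 sin(φ) dρ dφ dθ.

Inner (ρ): 192sin(2φ).
Middle (φ): 0.
Outer (θ): 0.

Therefore the triple integral equals 0.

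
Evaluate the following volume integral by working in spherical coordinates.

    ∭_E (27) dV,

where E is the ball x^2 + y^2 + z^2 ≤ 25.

In spherical coordinates, x = ρ sin(φ) cos(θ), y = ρ sin(φ) sin(θ), z = ρ cos(φ), and dV = ρ^2 sin(φ) dρ dφ dθ.

The integrand becomes 27, so

    ∭_E (27) dV = ∫_{0}^{2π} ∫_{0}^{π} ∫_{0}^{5} (27) · ρ^2 sin(φ) dρ dφ dθ.

Inner (ρ): 1125sin(φ).
Middle (φ): 2250.
Outer (θ): 4500π.

Therefore the triple integral equals 4500π.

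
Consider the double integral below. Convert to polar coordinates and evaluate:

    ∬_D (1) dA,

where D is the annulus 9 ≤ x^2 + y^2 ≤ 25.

The region D is 3 ≤ r ≤ 5, 0 ≤ θ ≤ 2π in polar coordinates, where x = r cos(θ), y = r sin(θ), and dA = r dr dθ.

Under the substitution, the integrand becomes 1, so

    ∬_D (1) dA = ∫_{0}^{2π} ∫_{3}^{5} (1) · r dr dθ.

Inner integral (in r): ∫_{3}^{5} (1) · r dr = 8.

Outer integral (in θ): ∫_{0}^{2π} (8) dθ = 16π.

Therefore ∬_D (1) dA = 16π.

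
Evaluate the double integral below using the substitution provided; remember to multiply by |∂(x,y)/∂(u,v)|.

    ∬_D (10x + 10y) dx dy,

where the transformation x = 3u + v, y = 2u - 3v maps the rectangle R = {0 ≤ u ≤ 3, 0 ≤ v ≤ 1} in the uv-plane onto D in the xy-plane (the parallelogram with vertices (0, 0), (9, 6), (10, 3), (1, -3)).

Compute the Jacobian determinant of (x, y) with respect to (u, v):

    ∂(x,y)/∂(u,v) = | 3  1 | = (3)(-3) - (1)(2) = -11.
                   | 2  -3 |

Its absolute value is |J| = 11 (the area scaling factor).

Substituting x = 3u + v, y = 2u - 3v into the integrand,

    10x + 10y → 50u - 20v,

so the integral becomes

    ∬_R (50u - 20v) · |J| du dv = ∫_0^3 ∫_0^1 (550u - 220v) dv du.

Inner (v): 550u - 110.
Outer (u): 2145.

Therefore ∬_D (10x + 10y) dx dy = 2145.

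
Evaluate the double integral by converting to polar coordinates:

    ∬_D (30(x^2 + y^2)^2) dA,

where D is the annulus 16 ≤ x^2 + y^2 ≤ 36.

The region D is 4 ≤ r ≤ 6, 0 ≤ θ ≤ 2π in polar coordinates, where x = r cos(θ), y = r sin(θ), and dA = r dr dθ.

Under the substitution, the integrand becomes 30r^4, so

    ∬_D (30(x^2 + y^2)^2) dA = ∫_{0}^{2π} ∫_{4}^{6} (30r^4) · r dr dθ.

Inner integral (in r): ∫_{4}^{6} (30r^4) · r dr = 212800.

Outer integral (in θ): ∫_{0}^{2π} (212800) dθ = 425600π.

Therefore ∬_D (30(x^2 + y^2)^2) dA = 425600π.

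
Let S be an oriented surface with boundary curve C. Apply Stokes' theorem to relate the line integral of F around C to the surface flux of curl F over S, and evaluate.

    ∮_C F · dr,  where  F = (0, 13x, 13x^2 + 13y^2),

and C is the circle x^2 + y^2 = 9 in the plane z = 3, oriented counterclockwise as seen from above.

Let S be the flat disk x^2 + y^2 ≤ 9 in the plane z = 3, with upward unit normal n̂ = ẑ. By Stokes' theorem,

    ∮_C F · dr = ∬_S (∇ × F) · n̂ dS = ∬_D (curl F)_z dA,

where D is the disk x^2 + y^2 ≤ 9.

Compute the curl of F = (0, 13x, 13x^2 + 13y^2):
    (∇ × F)_x = ∂F_z/∂y - ∂F_y/∂z = 26y,
    (∇ × F)_y = ∂F_x/∂z - ∂F_z/∂x = -26x,
    (∇ × F)_z = ∂F_y/∂x - ∂F_x/∂y = 13.

On z = 3, (curl F)_z = 13.

Convert to polar (x = r cos θ, y = r sin θ, dA = r dr dθ); the integrand becomes 13, so

    ∬_D (curl F)_z dA = ∫_0^{2π} ∫_0^{3} (13) · r dr dθ.

Inner (r from 0 to 3): 117/2.
Outer (θ from 0 to 2π): 117π.

Therefore ∮_C F · dr = 117π.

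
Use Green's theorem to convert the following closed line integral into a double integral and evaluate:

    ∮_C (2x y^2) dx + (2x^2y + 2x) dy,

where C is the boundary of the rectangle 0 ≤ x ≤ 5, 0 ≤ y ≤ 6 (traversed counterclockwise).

Green's theorem converts the closed line integral into a double integral over the enclosed region D:

    ∮_C P dx + Q dy = ∬_D (∂Q/∂x - ∂P/∂y) dA.

Here P = 2x y^2, Q = 2x^2y + 2x, so

    ∂Q/∂x = 4x y + 2,    ∂P/∂y = 4x y,
    ∂Q/∂x - ∂P/∂y = 2.

D is the region 0 ≤ x ≤ 5, 0 ≤ y ≤ 6. Evaluating the double integral:

    ∬_D (2) dA = ∫_0^{5} ∫_0^{6} (2) dy dx.

Inner (y from 0 to 6): 12.
Outer (x from 0 to 5): 60.

Therefore ∮_C P dx + Q dy = 60.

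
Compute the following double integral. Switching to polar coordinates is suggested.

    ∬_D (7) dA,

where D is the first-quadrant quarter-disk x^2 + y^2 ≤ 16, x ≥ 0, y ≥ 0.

The region D is 0 ≤ r ≤ 4, 0 ≤ θ ≤ π/2 in polar coordinates, where x = r cos(θ), y = r sin(θ), and dA = r dr dθ.

Under the substitution, the integrand becomes 7, so

    ∬_D (7) dA = ∫_{0}^{π/2} ∫_{0}^{4} (7) · r dr dθ.

Inner integral (in r): ∫_{0}^{4} (7) · r dr = 56.

Outer integral (in θ): ∫_{0}^{π/2} (56) dθ = 28π.

Therefore ∬_D (7) dA = 28π.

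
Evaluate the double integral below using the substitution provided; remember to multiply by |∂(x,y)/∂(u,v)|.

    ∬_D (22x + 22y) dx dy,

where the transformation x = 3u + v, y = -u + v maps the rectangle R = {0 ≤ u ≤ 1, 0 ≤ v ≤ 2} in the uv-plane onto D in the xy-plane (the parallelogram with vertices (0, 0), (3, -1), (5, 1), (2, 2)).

Compute the Jacobian determinant of (x, y) with respect to (u, v):

    ∂(x,y)/∂(u,v) = | 3  1 | = (3)(1) - (1)(-1) = 4.
                   | -1  1 |

Its absolute value is |J| = 4 (the area scaling factor).

Substituting x = 3u + v, y = -u + v into the integrand,

    22x + 22y → 44u + 44v,

so the integral becomes

    ∬_R (44u + 44v) · |J| du dv = ∫_0^1 ∫_0^2 (176u + 176v) dv du.

Inner (v): 352u + 352.
Outer (u): 528.

Therefore ∬_D (22x + 22y) dx dy = 528.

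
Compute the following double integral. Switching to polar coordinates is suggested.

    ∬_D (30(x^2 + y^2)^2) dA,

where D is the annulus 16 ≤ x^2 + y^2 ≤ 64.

The region D is 4 ≤ r ≤ 8, 0 ≤ θ ≤ 2π in polar coordinates, where x = r cos(θ), y = r sin(θ), and dA = r dr dθ.

Under the substitution, the integrand becomes 30r^4, so

    ∬_D (30(x^2 + y^2)^2) dA = ∫_{0}^{2π} ∫_{4}^{8} (30r^4) · r dr dθ.

Inner integral (in r): ∫_{4}^{8} (30r^4) · r dr = 1290240.

Outer integral (in θ): ∫_{0}^{2π} (1290240) dθ = 2580480π.

Therefore ∬_D (30(x^2 + y^2)^2) dA = 2580480π.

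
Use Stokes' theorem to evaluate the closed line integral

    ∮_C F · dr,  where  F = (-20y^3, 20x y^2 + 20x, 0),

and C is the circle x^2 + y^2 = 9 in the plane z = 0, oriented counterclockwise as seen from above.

Let S be the flat disk x^2 + y^2 ≤ 9 in the plane z = 0, with upward unit normal n̂ = ẑ. By Stokes' theorem,

    ∮_C F · dr = ∬_S (∇ × F) · n̂ dS = ∬_D (curl F)_z dA,

where D is the disk x^2 + y^2 ≤ 9.

Compute the curl of F = (-20y^3, 20x y^2 + 20x, 0):
    (∇ × F)_x = ∂F_z/∂y - ∂F_y/∂z = 0,
    (∇ × F)_y = ∂F_x/∂z - ∂F_z/∂x = 0,
    (∇ × F)_z = ∂F_y/∂x - ∂F_x/∂y = 80y^2 + 20.

On z = 0, (curl F)_z = 80y^2 + 20.

Convert to polar (x = r cos θ, y = r sin θ, dA = r dr dθ); the integrand becomes 80r^2sin(θ)^2 + 20, so

    ∬_D (curl F)_z dA = ∫_0^{2π} ∫_0^{3} (80r^2sin(θ)^2 + 20) · r dr dθ.

Inner (r from 0 to 3): 1620sin(θ)^2 + 90.
Outer (θ from 0 to 2π): 1800π.

Therefore ∮_C F · dr = 1800π.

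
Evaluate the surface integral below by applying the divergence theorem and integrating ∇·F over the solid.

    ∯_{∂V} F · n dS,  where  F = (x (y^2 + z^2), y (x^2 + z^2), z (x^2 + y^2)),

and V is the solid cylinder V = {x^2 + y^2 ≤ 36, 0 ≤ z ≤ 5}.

By the divergence theorem,

    ∯_{∂V} F · n dS = ∭_V (∇ · F) dV.

Compute the divergence:
    ∇ · F = ∂F_x/∂x + ∂F_y/∂y + ∂F_z/∂z = y^2 + z^2 + x^2 + z^2 + x^2 + y^2 = 2x^2 + 2y^2 + 2z^2.

In cylindrical coordinates, x = r cos(θ), y = r sin(θ), z = z, dV = r dr dθ dz, with 0 ≤ r ≤ 6, 0 ≤ θ ≤ 2π, 0 ≤ z ≤ 5.

The integrand, after substitution and multiplying by the volume element, becomes (2r^2 + 2z^2) · r, so

    ∭_V (∇·F) dV = ∫_0^{2π} ∫_0^{6} ∫_0^{5} (2r^2 + 2z^2) · r dz dr dθ.

Inner (z from 0 to 5): 10r (r^2 + 25/3).
Middle (r from 0 to 6): 4740.
Outer (θ from 0 to 2π): 9480π.

Therefore ∯_{∂V} F · n dS = 9480π.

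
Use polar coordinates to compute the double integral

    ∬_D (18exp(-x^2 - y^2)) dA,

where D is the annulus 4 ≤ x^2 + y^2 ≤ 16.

The region D is 2 ≤ r ≤ 4, 0 ≤ θ ≤ 2π in polar coordinates, where x = r cos(θ), y = r sin(θ), and dA = r dr dθ.

Under the substitution, the integrand becomes 18exp(-r^2), so

    ∬_D (18exp(-x^2 - y^2)) dA = ∫_{0}^{2π} ∫_{2}^{4} (18exp(-r^2)) · r dr dθ.

Inner integral (in r): ∫_{2}^{4} (18exp(-r^2)) · r dr = -(9 - 9exp(12))exp(-16).

Outer integral (in θ): ∫_{0}^{2π} (-(9 - 9exp(12))exp(-16)) dθ = -18π (1 - exp(12))exp(-16).

Therefore ∬_D (18exp(-x^2 - y^2)) dA = -18π (1 - exp(12))exp(-16).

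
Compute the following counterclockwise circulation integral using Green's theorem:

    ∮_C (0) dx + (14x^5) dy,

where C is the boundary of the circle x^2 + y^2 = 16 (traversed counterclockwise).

Green's theorem converts the closed line integral into a double integral over the enclosed region D:

    ∮_C P dx + Q dy = ∬_D (∂Q/∂x - ∂P/∂y) dA.

Here P = 0, Q = 14x^5, so

    ∂Q/∂x = 70x^4,    ∂P/∂y = 0,
    ∂Q/∂x - ∂P/∂y = 70x^4.

D is the region x^2 + y^2 ≤ 16. Evaluating the double integral:

In polar coordinates (x = r cos θ, y = r sin θ, dA = r dr dθ) the integrand becomes 70r^4cos(θ)^4, so

    ∬_D (70x^4) dA = ∫_0^{2π} ∫_0^{4} (70r^4cos(θ)^4) · r dr dθ.

Inner (r from 0 to 4): 143360cos(θ)^4/3.
Outer (θ from 0 to 2π): 35840π.

Therefore ∮_C P dx + Q dy = 35840π.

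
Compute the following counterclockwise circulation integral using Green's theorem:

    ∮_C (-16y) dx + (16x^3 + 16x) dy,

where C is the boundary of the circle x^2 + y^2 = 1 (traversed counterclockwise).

Green's theorem converts the closed line integral into a double integral over the enclosed region D:

    ∮_C P dx + Q dy = ∬_D (∂Q/∂x - ∂P/∂y) dA.

Here P = -16y, Q = 16x^3 + 16x, so

    ∂Q/∂x = 48x^2 + 16,    ∂P/∂y = -16,
    ∂Q/∂x - ∂P/∂y = 48x^2 + 32.

D is the region x^2 + y^2 ≤ 1. Evaluating the double integral:

In polar coordinates (x = r cos θ, y = r sin θ, dA = r dr dθ) the integrand becomes 48r^2cos(θ)^2 + 32, so

    ∬_D (48x^2 + 32) dA = ∫_0^{2π} ∫_0^{1} (48r^2cos(θ)^2 + 32) · r dr dθ.

Inner (r from 0 to 1): 12cos(θ)^2 + 16.
Outer (θ from 0 to 2π): 44π.

Therefore ∮_C P dx + Q dy = 44π.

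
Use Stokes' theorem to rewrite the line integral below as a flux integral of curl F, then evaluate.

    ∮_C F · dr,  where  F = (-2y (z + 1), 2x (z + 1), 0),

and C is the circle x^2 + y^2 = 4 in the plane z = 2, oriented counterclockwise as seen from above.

Let S be the flat disk x^2 + y^2 ≤ 4 in the plane z = 2, with upward unit normal n̂ = ẑ. By Stokes' theorem,

    ∮_C F · dr = ∬_S (∇ × F) · n̂ dS = ∬_D (curl F)_z dA,

where D is the disk x^2 + y^2 ≤ 4.

Compute the curl of F = (-2y (z + 1), 2x (z + 1), 0):
    (∇ × F)_x = ∂F_z/∂y - ∂F_y/∂z = -2x,
    (∇ × F)_y = ∂F_x/∂z - ∂F_z/∂x = -2y,
    (∇ × F)_z = ∂F_y/∂x - ∂F_x/∂y = 4z + 4.

On z = 2, (curl F)_z = 12.

Convert to polar (x = r cos θ, y = r sin θ, dA = r dr dθ); the integrand becomes 12, so

    ∬_D (curl F)_z dA = ∫_0^{2π} ∫_0^{2} (12) · r dr dθ.

Inner (r from 0 to 2): 24.
Outer (θ from 0 to 2π): 48π.

Therefore ∮_C F · dr = 48π.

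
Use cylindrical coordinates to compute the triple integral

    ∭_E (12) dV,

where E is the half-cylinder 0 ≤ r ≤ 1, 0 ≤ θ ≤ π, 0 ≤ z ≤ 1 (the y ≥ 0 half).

In cylindrical coordinates, x = r cos(θ), y = r sin(θ), z = z, and dV = r dr dθ dz.

The integrand becomes 12, so

    ∭_E (12) dV = ∫_{0}^{π} ∫_{0}^{1} ∫_{0}^{1} (12) · r dz dr dθ.

Inner (z): 12r.
Middle (r from 0 to 1): 6.
Outer (θ): 6π.

Therefore the triple integral equals 6π.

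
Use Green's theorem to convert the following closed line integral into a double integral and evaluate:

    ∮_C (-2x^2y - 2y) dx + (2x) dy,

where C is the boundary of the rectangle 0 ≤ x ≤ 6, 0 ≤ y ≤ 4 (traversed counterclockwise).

Green's theorem converts the closed line integral into a double integral over the enclosed region D:

    ∮_C P dx + Q dy = ∬_D (∂Q/∂x - ∂P/∂y) dA.

Here P = -2x^2y - 2y, Q = 2x, so

    ∂Q/∂x = 2,    ∂P/∂y = -2x^2 - 2,
    ∂Q/∂x - ∂P/∂y = 2x^2 + 4.

D is the region 0 ≤ x ≤ 6, 0 ≤ y ≤ 4. Evaluating the double integral:

    ∬_D (2x^2 + 4) dA = ∫_0^{6} ∫_0^{4} (2x^2 + 4) dy dx.

Inner (y from 0 to 4): 8x^2 + 16.
Outer (x from 0 to 6): 672.

Therefore ∮_C P dx + Q dy = 672.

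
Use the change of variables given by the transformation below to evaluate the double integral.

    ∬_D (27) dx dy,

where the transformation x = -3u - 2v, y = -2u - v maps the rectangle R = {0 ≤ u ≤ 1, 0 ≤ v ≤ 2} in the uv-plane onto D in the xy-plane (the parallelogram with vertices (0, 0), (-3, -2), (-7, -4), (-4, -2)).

Compute the Jacobian determinant of (x, y) with respect to (u, v):

    ∂(x,y)/∂(u,v) = | -3  -2 | = (-3)(-1) - (-2)(-2) = -1.
                   | -2  -1 |

Its absolute value is |J| = 1 (the area scaling factor).

Substituting x = -3u - 2v, y = -2u - v into the integrand,

    27 → 27,

so the integral becomes

    ∬_R (27) · |J| du dv = ∫_0^1 ∫_0^2 (27) dv du.

Inner (v): 54.
Outer (u): 54.

Therefore ∬_D (27) dx dy = 54.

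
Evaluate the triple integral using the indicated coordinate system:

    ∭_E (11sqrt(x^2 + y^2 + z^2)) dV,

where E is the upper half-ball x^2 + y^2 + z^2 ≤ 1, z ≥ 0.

In spherical coordinates, x = ρ sin(φ) cos(θ), y = ρ sin(φ) sin(θ), z = ρ cos(φ), and dV = ρ^2 sin(φ) dρ dφ dθ.

The integrand becomes 11ρ, so

    ∭_E (11sqrt(x^2 + y^2 + z^2)) dV = ∫_{0}^{2π} ∫_{0}^{π/2} ∫_{0}^{1} (11ρ) · ρ^2 sin(φ) dρ dφ dθ.

Inner (ρ): 11sin(φ)/4.
Middle (φ): 11/4.
Outer (θ): 11π/2.

Therefore the triple integral equals 11π/2.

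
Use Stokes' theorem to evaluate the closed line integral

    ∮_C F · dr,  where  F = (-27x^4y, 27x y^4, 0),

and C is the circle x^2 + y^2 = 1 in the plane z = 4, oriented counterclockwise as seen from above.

Let S be the flat disk x^2 + y^2 ≤ 1 in the plane z = 4, with upward unit normal n̂ = ẑ. By Stokes' theorem,

    ∮_C F · dr = ∬_S (∇ × F) · n̂ dS = ∬_D (curl F)_z dA,

where D is the disk x^2 + y^2 ≤ 1.

Compute the curl of F = (-27x^4y, 27x y^4, 0):
    (∇ × F)_x = ∂F_z/∂y - ∂F_y/∂z = 0,
    (∇ × F)_y = ∂F_x/∂z - ∂F_z/∂x = 0,
    (∇ × F)_z = ∂F_y/∂x - ∂F_x/∂y = 27x^4 + 27y^4.

On z = 4, (curl F)_z = 27x^4 + 27y^4.

Convert to polar (x = r cos θ, y = r sin θ, dA = r dr dθ); the integrand becomes 27r^4(sin(θ)^4 + cos(θ)^4), so

    ∬_D (curl F)_z dA = ∫_0^{2π} ∫_0^{1} (27r^4(sin(θ)^4 + cos(θ)^4)) · r dr dθ.

Inner (r from 0 to 1): 9sin(θ)^4/2 + 9cos(θ)^4/2.
Outer (θ from 0 to 2π): 27π/4.

Therefore ∮_C F · dr = 27π/4.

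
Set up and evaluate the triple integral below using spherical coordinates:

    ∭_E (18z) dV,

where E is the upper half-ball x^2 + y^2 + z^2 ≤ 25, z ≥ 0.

In spherical coordinates, x = ρ sin(φ) cos(θ), y = ρ sin(φ) sin(θ), z = ρ cos(φ), and dV = ρ^2 sin(φ) dρ dφ dθ.

The integrand becomes 18ρ cos(φ), so

    ∭_E (18z) dV = ∫_{0}^{2π} ∫_{0}^{π/2} ∫_{0}^{5} (18ρ cos(φ)) · ρ^2 sin(φ) dρ dφ dθ.

Inner (ρ): 5625sin(2φ)/4.
Middle (φ): 5625/4.
Outer (θ): 5625π/2.

Therefore the triple integral equals 5625π/2.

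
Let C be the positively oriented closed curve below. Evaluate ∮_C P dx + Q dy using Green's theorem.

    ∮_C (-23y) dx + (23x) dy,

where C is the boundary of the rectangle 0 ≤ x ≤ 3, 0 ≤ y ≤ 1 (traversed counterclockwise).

Green's theorem converts the closed line integral into a double integral over the enclosed region D:

    ∮_C P dx + Q dy = ∬_D (∂Q/∂x - ∂P/∂y) dA.

Here P = -23y, Q = 23x, so

    ∂Q/∂x = 23,    ∂P/∂y = -23,
    ∂Q/∂x - ∂P/∂y = 46.

D is the region 0 ≤ x ≤ 3, 0 ≤ y ≤ 1. Evaluating the double integral:

    ∬_D (46) dA = ∫_0^{3} ∫_0^{1} (46) dy dx.

Inner (y from 0 to 1): 46.
Outer (x from 0 to 3): 138.

Therefore ∮_C P dx + Q dy = 138.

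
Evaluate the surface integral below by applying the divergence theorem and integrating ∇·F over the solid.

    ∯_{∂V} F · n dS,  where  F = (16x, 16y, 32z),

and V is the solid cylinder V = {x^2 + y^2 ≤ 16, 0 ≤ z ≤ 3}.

By the divergence theorem,

    ∯_{∂V} F · n dS = ∭_V (∇ · F) dV.

Compute the divergence:
    ∇ · F = ∂F_x/∂x + ∂F_y/∂y + ∂F_z/∂z = 16 + 16 + 32 = 64.

In cylindrical coordinates, x = r cos(θ), y = r sin(θ), z = z, dV = r dr dθ dz, with 0 ≤ r ≤ 4, 0 ≤ θ ≤ 2π, 0 ≤ z ≤ 3.

The integrand, after substitution and multiplying by the volume element, becomes (64) · r, so

    ∭_V (∇·F) dV = ∫_0^{2π} ∫_0^{4} ∫_0^{3} (64) · r dz dr dθ.

Inner (z from 0 to 3): 192r.
Middle (r from 0 to 4): 1536.
Outer (θ from 0 to 2π): 3072π.

Therefore ∯_{∂V} F · n dS = 3072π.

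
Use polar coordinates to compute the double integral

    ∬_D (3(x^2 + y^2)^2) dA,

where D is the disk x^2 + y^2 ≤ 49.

The region D is 0 ≤ r ≤ 7, 0 ≤ θ ≤ 2π in polar coordinates, where x = r cos(θ), y = r sin(θ), and dA = r dr dθ.

Under the substitution, the integrand becomes 3r^4, so

    ∬_D (3(x^2 + y^2)^2) dA = ∫_{0}^{2π} ∫_{0}^{7} (3r^4) · r dr dθ.

Inner integral (in r): ∫_{0}^{7} (3r^4) · r dr = 117649/2.

Outer integral (in θ): ∫_{0}^{2π} (117649/2) dθ = 117649π.

Therefore ∬_D (3(x^2 + y^2)^2) dA = 117649π.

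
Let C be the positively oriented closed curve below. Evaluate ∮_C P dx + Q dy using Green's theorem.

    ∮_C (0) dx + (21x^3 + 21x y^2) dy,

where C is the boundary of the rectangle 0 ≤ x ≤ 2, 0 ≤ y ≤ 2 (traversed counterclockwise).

Green's theorem converts the closed line integral into a double integral over the enclosed region D:

    ∮_C P dx + Q dy = ∬_D (∂Q/∂x - ∂P/∂y) dA.

Here P = 0, Q = 21x^3 + 21x y^2, so

    ∂Q/∂x = 63x^2 + 21y^2,    ∂P/∂y = 0,
    ∂Q/∂x - ∂P/∂y = 63x^2 + 21y^2.

D is the region 0 ≤ x ≤ 2, 0 ≤ y ≤ 2. Evaluating the double integral:

    ∬_D (63x^2 + 21y^2) dA = ∫_0^{2} ∫_0^{2} (63x^2 + 21y^2) dy dx.

Inner (y from 0 to 2): 126x^2 + 56.
Outer (x from 0 to 2): 448.

Therefore ∮_C P dx + Q dy = 448.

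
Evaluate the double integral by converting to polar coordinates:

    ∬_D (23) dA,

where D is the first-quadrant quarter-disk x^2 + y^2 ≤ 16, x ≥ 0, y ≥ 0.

The region D is 0 ≤ r ≤ 4, 0 ≤ θ ≤ π/2 in polar coordinates, where x = r cos(θ), y = r sin(θ), and dA = r dr dθ.

Under the substitution, the integrand becomes 23, so

    ∬_D (23) dA = ∫_{0}^{π/2} ∫_{0}^{4} (23) · r dr dθ.

Inner integral (in r): ∫_{0}^{4} (23) · r dr = 184.

Outer integral (in θ): ∫_{0}^{π/2} (184) dθ = 92π.

Therefore ∬_D (23) dA = 92π.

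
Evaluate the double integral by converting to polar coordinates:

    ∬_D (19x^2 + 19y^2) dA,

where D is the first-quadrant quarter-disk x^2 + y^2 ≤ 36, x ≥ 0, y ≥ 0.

The region D is 0 ≤ r ≤ 6, 0 ≤ θ ≤ π/2 in polar coordinates, where x = r cos(θ), y = r sin(θ), and dA = r dr dθ.

Under the substitution, the integrand becomes 19r^2, so

    ∬_D (19x^2 + 19y^2) dA = ∫_{0}^{π/2} ∫_{0}^{6} (19r^2) · r dr dθ.

Inner integral (in r): ∫_{0}^{6} (19r^2) · r dr = 6156.

Outer integral (in θ): ∫_{0}^{π/2} (6156) dθ = 3078π.

Therefore ∬_D (19x^2 + 19y^2) dA = 3078π.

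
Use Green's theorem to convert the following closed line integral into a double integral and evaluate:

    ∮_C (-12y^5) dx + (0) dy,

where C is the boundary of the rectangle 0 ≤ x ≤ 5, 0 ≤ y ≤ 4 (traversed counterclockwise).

Green's theorem converts the closed line integral into a double integral over the enclosed region D:

    ∮_C P dx + Q dy = ∬_D (∂Q/∂x - ∂P/∂y) dA.

Here P = -12y^5, Q = 0, so

    ∂Q/∂x = 0,    ∂P/∂y = -60y^4,
    ∂Q/∂x - ∂P/∂y = 60y^4.

D is the region 0 ≤ x ≤ 5, 0 ≤ y ≤ 4. Evaluating the double integral:

    ∬_D (60y^4) dA = ∫_0^{5} ∫_0^{4} (60y^4) dy dx.

Inner (y from 0 to 4): 12288.
Outer (x from 0 to 5): 61440.

Therefore ∮_C P dx + Q dy = 61440.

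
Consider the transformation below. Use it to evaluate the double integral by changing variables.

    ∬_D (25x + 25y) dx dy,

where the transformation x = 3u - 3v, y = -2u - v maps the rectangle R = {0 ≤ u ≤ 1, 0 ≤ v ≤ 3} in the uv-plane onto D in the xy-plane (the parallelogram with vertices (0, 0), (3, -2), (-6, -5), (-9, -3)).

Compute the Jacobian determinant of (x, y) with respect to (u, v):

    ∂(x,y)/∂(u,v) = | 3  -3 | = (3)(-1) - (-3)(-2) = -9.
                   | -2  -1 |

Its absolute value is |J| = 9 (the area scaling factor).

Substituting x = 3u - 3v, y = -2u - v into the integrand,

    25x + 25y → 25u - 100v,

so the integral becomes

    ∬_R (25u - 100v) · |J| du dv = ∫_0^1 ∫_0^3 (225u - 900v) dv du.

Inner (v): 675u - 4050.
Outer (u): -7425/2.

Therefore ∬_D (25x + 25y) dx dy = -7425/2.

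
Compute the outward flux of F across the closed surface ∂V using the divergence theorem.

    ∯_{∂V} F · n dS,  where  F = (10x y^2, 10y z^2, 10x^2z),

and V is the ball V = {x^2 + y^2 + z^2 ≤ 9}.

By the divergence theorem,

    ∯_{∂V} F · n dS = ∭_V (∇ · F) dV.

Compute the divergence:
    ∇ · F = ∂F_x/∂x + ∂F_y/∂y + ∂F_z/∂z = 10y^2 + 10z^2 + 10x^2 = 10x^2 + 10y^2 + 10z^2.

In spherical coordinates, x = ρ sin(φ) cos(θ), y = ρ sin(φ) sin(θ), z = ρ cos(φ), dV = ρ^2 sin(φ) dρ dφ dθ, with 0 ≤ ρ ≤ 3, 0 ≤ φ ≤ π, 0 ≤ θ ≤ 2π.

The integrand, after substitution and multiplying by the volume element, becomes (10ρ^2) · ρ^2 sin(φ), so

    ∭_V (∇·F) dV = ∫_0^{2π} ∫_0^{π} ∫_0^{3} (10ρ^2) · ρ^2 sin(φ) dρ dφ dθ.

Inner (ρ from 0 to 3): 486sin(φ).
Middle (φ from 0 to π): 972.
Outer (θ from 0 to 2π): 1944π.

Therefore ∯_{∂V} F · n dS = 1944π.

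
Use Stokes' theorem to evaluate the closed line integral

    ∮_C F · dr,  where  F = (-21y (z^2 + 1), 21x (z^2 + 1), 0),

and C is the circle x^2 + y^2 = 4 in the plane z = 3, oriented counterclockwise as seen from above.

Let S be the flat disk x^2 + y^2 ≤ 4 in the plane z = 3, with upward unit normal n̂ = ẑ. By Stokes' theorem,

    ∮_C F · dr = ∬_S (∇ × F) · n̂ dS = ∬_D (curl F)_z dA,

where D is the disk x^2 + y^2 ≤ 4.

Compute the curl of F = (-21y (z^2 + 1), 21x (z^2 + 1), 0):
    (∇ × F)_x = ∂F_z/∂y - ∂F_y/∂z = -42x z,
    (∇ × F)_y = ∂F_x/∂z - ∂F_z/∂x = -42y z,
    (∇ × F)_z = ∂F_y/∂x - ∂F_x/∂y = 42z^2 + 42.

On z = 3, (curl F)_z = 420.

Convert to polar (x = r cos θ, y = r sin θ, dA = r dr dθ); the integrand becomes 420, so

    ∬_D (curl F)_z dA = ∫_0^{2π} ∫_0^{2} (420) · r dr dθ.

Inner (r from 0 to 2): 840.
Outer (θ from 0 to 2π): 1680π.

Therefore ∮_C F · dr = 1680π.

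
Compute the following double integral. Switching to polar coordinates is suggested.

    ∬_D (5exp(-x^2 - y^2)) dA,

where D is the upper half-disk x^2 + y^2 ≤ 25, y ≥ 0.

The region D is 0 ≤ r ≤ 5, 0 ≤ θ ≤ π in polar coordinates, where x = r cos(θ), y = r sin(θ), and dA = r dr dθ.

Under the substitution, the integrand becomes 5exp(-r^2), so

    ∬_D (5exp(-x^2 - y^2)) dA = ∫_{0}^{π} ∫_{0}^{5} (5exp(-r^2)) · r dr dθ.

Inner integral (in r): ∫_{0}^{5} (5exp(-r^2)) · r dr = 5/2 - 5exp(-25)/2.

Outer integral (in θ): ∫_{0}^{π} (5/2 - 5exp(-25)/2) dθ = -5π (1 - exp(25))exp(-25)/2.

Therefore ∬_D (5exp(-x^2 - y^2)) dA = -5π (1 - exp(25))exp(-25)/2.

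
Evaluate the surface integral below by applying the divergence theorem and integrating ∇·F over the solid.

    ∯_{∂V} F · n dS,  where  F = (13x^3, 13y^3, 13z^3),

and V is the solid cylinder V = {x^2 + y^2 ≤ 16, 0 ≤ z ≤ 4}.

By the divergence theorem,

    ∯_{∂V} F · n dS = ∭_V (∇ · F) dV.

Compute the divergence:
    ∇ · F = ∂F_x/∂x + ∂F_y/∂y + ∂F_z/∂z = 39x^2 + 39y^2 + 39z^2.

In cylindrical coordinates, x = r cos(θ), y = r sin(θ), z = z, dV = r dr dθ dz, with 0 ≤ r ≤ 4, 0 ≤ θ ≤ 2π, 0 ≤ z ≤ 4.

The integrand, after substitution and multiplying by the volume element, becomes (39r^2 + 39z^2) · r, so

    ∭_V (∇·F) dV = ∫_0^{2π} ∫_0^{4} ∫_0^{4} (39r^2 + 39z^2) · r dz dr dθ.

Inner (z from 0 to 4): 156r^3 + 832r.
Middle (r from 0 to 4): 16640.
Outer (θ from 0 to 2π): 33280π.

Therefore ∯_{∂V} F · n dS = 33280π.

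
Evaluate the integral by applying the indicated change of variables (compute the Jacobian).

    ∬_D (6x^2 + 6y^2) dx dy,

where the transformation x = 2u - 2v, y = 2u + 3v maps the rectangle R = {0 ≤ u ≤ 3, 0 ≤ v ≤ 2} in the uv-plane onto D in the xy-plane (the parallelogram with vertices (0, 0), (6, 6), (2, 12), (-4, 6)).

Compute the Jacobian determinant of (x, y) with respect to (u, v):

    ∂(x,y)/∂(u,v) = | 2  -2 | = (2)(3) - (-2)(2) = 10.
                   | 2  3 |

Its absolute value is |J| = 10 (the area scaling factor).

Substituting x = 2u - 2v, y = 2u + 3v into the integrand,

    6x^2 + 6y^2 → 48u^2 + 24u v + 78v^2,

so the integral becomes

    ∬_R (48u^2 + 24u v + 78v^2) · |J| du dv = ∫_0^3 ∫_0^2 (480u^2 + 240u v + 780v^2) dv du.

Inner (v): 960u^2 + 480u + 2080.
Outer (u): 17040.

Therefore ∬_D (6x^2 + 6y^2) dx dy = 17040.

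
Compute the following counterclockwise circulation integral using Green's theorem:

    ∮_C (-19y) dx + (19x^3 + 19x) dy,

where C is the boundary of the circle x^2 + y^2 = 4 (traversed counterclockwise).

Green's theorem converts the closed line integral into a double integral over the enclosed region D:

    ∮_C P dx + Q dy = ∬_D (∂Q/∂x - ∂P/∂y) dA.

Here P = -19y, Q = 19x^3 + 19x, so

    ∂Q/∂x = 57x^2 + 19,    ∂P/∂y = -19,
    ∂Q/∂x - ∂P/∂y = 57x^2 + 38.

D is the region x^2 + y^2 ≤ 4. Evaluating the double integral:

In polar coordinates (x = r cos θ, y = r sin θ, dA = r dr dθ) the integrand becomes 57r^2cos(θ)^2 + 38, so

    ∬_D (57x^2 + 38) dA = ∫_0^{2π} ∫_0^{2} (57r^2cos(θ)^2 + 38) · r dr dθ.

Inner (r from 0 to 2): 228cos(θ)^2 + 76.
Outer (θ from 0 to 2π): 380π.

Therefore ∮_C P dx + Q dy = 380π.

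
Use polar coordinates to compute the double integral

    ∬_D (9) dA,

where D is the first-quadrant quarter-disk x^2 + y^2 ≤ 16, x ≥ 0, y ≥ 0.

The region D is 0 ≤ r ≤ 4, 0 ≤ θ ≤ π/2 in polar coordinates, where x = r cos(θ), y = r sin(θ), and dA = r dr dθ.

Under the substitution, the integrand becomes 9, so

    ∬_D (9) dA = ∫_{0}^{π/2} ∫_{0}^{4} (9) · r dr dθ.

Inner integral (in r): ∫_{0}^{4} (9) · r dr = 72.

Outer integral (in θ): ∫_{0}^{π/2} (72) dθ = 36π.

Therefore ∬_D (9) dA = 36π.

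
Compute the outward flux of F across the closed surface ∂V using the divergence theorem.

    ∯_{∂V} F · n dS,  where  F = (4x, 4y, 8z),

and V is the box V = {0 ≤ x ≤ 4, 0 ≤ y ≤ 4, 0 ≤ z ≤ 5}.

By the divergence theorem,

    ∯_{∂V} F · n dS = ∭_V (∇ · F) dV.

Compute the divergence:
    ∇ · F = ∂F_x/∂x + ∂F_y/∂y + ∂F_z/∂z = 4 + 4 + 8 = 16.

V is a rectangular box, so dV = dx dy dz with 0 ≤ x ≤ 4, 0 ≤ y ≤ 4, 0 ≤ z ≤ 5.

Integrate (16) over V as an iterated integral:

    ∭_V (∇·F) dV = ∫_0^{4} ∫_0^{4} ∫_0^{5} (16) dz dy dx.

Inner (z from 0 to 5): 80.
Middle (y from 0 to 4): 320.
Outer (x from 0 to 4): 1280.

Therefore ∯_{∂V} F · n dS = 1280.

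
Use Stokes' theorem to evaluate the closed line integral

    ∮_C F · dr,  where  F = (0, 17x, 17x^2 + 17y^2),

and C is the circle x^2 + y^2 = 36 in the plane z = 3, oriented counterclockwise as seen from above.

Let S be the flat disk x^2 + y^2 ≤ 36 in the plane z = 3, with upward unit normal n̂ = ẑ. By Stokes' theorem,

    ∮_C F · dr = ∬_S (∇ × F) · n̂ dS = ∬_D (curl F)_z dA,

where D is the disk x^2 + y^2 ≤ 36.

Compute the curl of F = (0, 17x, 17x^2 + 17y^2):
    (∇ × F)_x = ∂F_z/∂y - ∂F_y/∂z = 34y,
    (∇ × F)_y = ∂F_x/∂z - ∂F_z/∂x = -34x,
    (∇ × F)_z = ∂F_y/∂x - ∂F_x/∂y = 17.

On z = 3, (curl F)_z = 17.

Convert to polar (x = r cos θ, y = r sin θ, dA = r dr dθ); the integrand becomes 17, so

    ∬_D (curl F)_z dA = ∫_0^{2π} ∫_0^{6} (17) · r dr dθ.

Inner (r from 0 to 6): 306.
Outer (θ from 0 to 2π): 612π.

Therefore ∮_C F · dr = 612π.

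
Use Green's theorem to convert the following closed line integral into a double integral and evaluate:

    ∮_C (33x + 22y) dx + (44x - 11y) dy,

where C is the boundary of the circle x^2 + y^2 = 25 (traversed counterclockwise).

Green's theorem converts the closed line integral into a double integral over the enclosed region D:

    ∮_C P dx + Q dy = ∬_D (∂Q/∂x - ∂P/∂y) dA.

Here P = 33x + 22y, Q = 44x - 11y, so

    ∂Q/∂x = 44,    ∂P/∂y = 22,
    ∂Q/∂x - ∂P/∂y = 22.

D is the region x^2 + y^2 ≤ 25. Evaluating the double integral:

In polar coordinates (x = r cos θ, y = r sin θ, dA = r dr dθ) the integrand becomes 22, so

    ∬_D (22) dA = ∫_0^{2π} ∫_0^{5} (22) · r dr dθ.

Inner (r from 0 to 5): 275.
Outer (θ from 0 to 2π): 550π.

Therefore ∮_C P dx + Q dy = 550π.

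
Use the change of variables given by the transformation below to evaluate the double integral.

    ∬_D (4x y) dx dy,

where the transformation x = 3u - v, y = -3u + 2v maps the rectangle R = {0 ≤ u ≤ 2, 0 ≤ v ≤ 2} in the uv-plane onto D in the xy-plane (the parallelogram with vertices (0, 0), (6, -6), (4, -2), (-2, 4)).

Compute the Jacobian determinant of (x, y) with respect to (u, v):

    ∂(x,y)/∂(u,v) = | 3  -1 | = (3)(2) - (-1)(-3) = 3.
                   | -3  2 |

Its absolute value is |J| = 3 (the area scaling factor).

Substituting x = 3u - v, y = -3u + 2v into the integrand,

    4x y → -36u^2 + 36u v - 8v^2,

so the integral becomes

    ∬_R (-36u^2 + 36u v - 8v^2) · |J| du dv = ∫_0^2 ∫_0^2 (-108u^2 + 108u v - 24v^2) dv du.

Inner (v): -216u^2 + 216u - 64.
Outer (u): -272.

Therefore ∬_D (4x y) dx dy = -272.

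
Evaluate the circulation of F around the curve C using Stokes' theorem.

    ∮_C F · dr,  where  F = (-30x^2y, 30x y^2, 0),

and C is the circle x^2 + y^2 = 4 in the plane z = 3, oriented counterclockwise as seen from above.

Let S be the flat disk x^2 + y^2 ≤ 4 in the plane z = 3, with upward unit normal n̂ = ẑ. By Stokes' theorem,

    ∮_C F · dr = ∬_S (∇ × F) · n̂ dS = ∬_D (curl F)_z dA,

where D is the disk x^2 + y^2 ≤ 4.

Compute the curl of F = (-30x^2y, 30x y^2, 0):
    (∇ × F)_x = ∂F_z/∂y - ∂F_y/∂z = 0,
    (∇ × F)_y = ∂F_x/∂z - ∂F_z/∂x = 0,
    (∇ × F)_z = ∂F_y/∂x - ∂F_x/∂y = 30x^2 + 30y^2.

On z = 3, (curl F)_z = 30x^2 + 30y^2.

Convert to polar (x = r cos θ, y = r sin θ, dA = r dr dθ); the integrand becomes 30r^2, so

    ∬_D (curl F)_z dA = ∫_0^{2π} ∫_0^{2} (30r^2) · r dr dθ.

Inner (r from 0 to 2): 120.
Outer (θ from 0 to 2π): 240π.

Therefore ∮_C F · dr = 240π.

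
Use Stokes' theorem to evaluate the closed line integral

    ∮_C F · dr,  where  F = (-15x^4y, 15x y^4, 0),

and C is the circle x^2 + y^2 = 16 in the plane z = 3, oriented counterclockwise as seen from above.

Let S be the flat disk x^2 + y^2 ≤ 16 in the plane z = 3, with upward unit normal n̂ = ẑ. By Stokes' theorem,

    ∮_C F · dr = ∬_S (∇ × F) · n̂ dS = ∬_D (curl F)_z dA,

where D is the disk x^2 + y^2 ≤ 16.

Compute the curl of F = (-15x^4y, 15x y^4, 0):
    (∇ × F)_x = ∂F_z/∂y - ∂F_y/∂z = 0,
    (∇ × F)_y = ∂F_x/∂z - ∂F_z/∂x = 0,
    (∇ × F)_z = ∂F_y/∂x - ∂F_x/∂y = 15x^4 + 15y^4.

On z = 3, (curl F)_z = 15x^4 + 15y^4.

Convert to polar (x = r cos θ, y = r sin θ, dA = r dr dθ); the integrand becomes 15r^4(sin(θ)^4 + cos(θ)^4), so

    ∬_D (curl F)_z dA = ∫_0^{2π} ∫_0^{4} (15r^4(sin(θ)^4 + cos(θ)^4)) · r dr dθ.

Inner (r from 0 to 4): 10240sin(θ)^4 + 10240cos(θ)^4.
Outer (θ from 0 to 2π): 15360π.

Therefore ∮_C F · dr = 15360π.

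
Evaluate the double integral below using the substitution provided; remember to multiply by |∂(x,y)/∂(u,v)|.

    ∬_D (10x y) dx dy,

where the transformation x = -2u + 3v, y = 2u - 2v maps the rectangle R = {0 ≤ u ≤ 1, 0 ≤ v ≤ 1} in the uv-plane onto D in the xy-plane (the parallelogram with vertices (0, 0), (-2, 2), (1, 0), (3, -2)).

Compute the Jacobian determinant of (x, y) with respect to (u, v):

    ∂(x,y)/∂(u,v) = | -2  3 | = (-2)(-2) - (3)(2) = -2.
                   | 2  -2 |

Its absolute value is |J| = 2 (the area scaling factor).

Substituting x = -2u + 3v, y = 2u - 2v into the integrand,

    10x y → -40u^2 + 100u v - 60v^2,

so the integral becomes

    ∬_R (-40u^2 + 100u v - 60v^2) · |J| du dv = ∫_0^1 ∫_0^1 (-80u^2 + 200u v - 120v^2) dv du.

Inner (v): -80u^2 + 100u - 40.
Outer (u): -50/3.

Therefore ∬_D (10x y) dx dy = -50/3.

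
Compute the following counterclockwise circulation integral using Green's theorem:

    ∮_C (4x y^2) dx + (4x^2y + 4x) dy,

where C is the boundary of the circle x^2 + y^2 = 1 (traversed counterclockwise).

Green's theorem converts the closed line integral into a double integral over the enclosed region D:

    ∮_C P dx + Q dy = ∬_D (∂Q/∂x - ∂P/∂y) dA.

Here P = 4x y^2, Q = 4x^2y + 4x, so

    ∂Q/∂x = 8x y + 4,    ∂P/∂y = 8x y,
    ∂Q/∂x - ∂P/∂y = 4.

D is the region x^2 + y^2 ≤ 1. Evaluating the double integral:

In polar coordinates (x = r cos θ, y = r sin θ, dA = r dr dθ) the integrand becomes 4, so

    ∬_D (4) dA = ∫_0^{2π} ∫_0^{1} (4) · r dr dθ.

Inner (r from 0 to 1): 2.
Outer (θ from 0 to 2π): 4π.

Therefore ∮_C P dx + Q dy = 4π.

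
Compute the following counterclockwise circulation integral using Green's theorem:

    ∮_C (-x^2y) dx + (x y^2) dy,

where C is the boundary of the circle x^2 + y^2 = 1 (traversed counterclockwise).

Green's theorem converts the closed line integral into a double integral over the enclosed region D:

    ∮_C P dx + Q dy = ∬_D (∂Q/∂x - ∂P/∂y) dA.

Here P = -x^2y, Q = x y^2, so

    ∂Q/∂x = y^2,    ∂P/∂y = -x^2,
    ∂Q/∂x - ∂P/∂y = x^2 + y^2.

D is the region x^2 + y^2 ≤ 1. Evaluating the double integral:

In polar coordinates (x = r cos θ, y = r sin θ, dA = r dr dθ) the integrand becomes r^2, so

    ∬_D (x^2 + y^2) dA = ∫_0^{2π} ∫_0^{1} (r^2) · r dr dθ.

Inner (r from 0 to 1): 1/4.
Outer (θ from 0 to 2π): π/2.

Therefore ∮_C P dx + Q dy = π/2.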